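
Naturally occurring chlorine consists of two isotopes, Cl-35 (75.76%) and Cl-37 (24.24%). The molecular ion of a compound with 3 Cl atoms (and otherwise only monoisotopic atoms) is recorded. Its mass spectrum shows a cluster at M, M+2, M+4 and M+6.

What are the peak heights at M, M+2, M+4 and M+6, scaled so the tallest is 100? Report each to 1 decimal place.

100.0 : 96.0 : 30.7 : 3.3

Expanding (0.7576 + 0.2424)^3:
P(M) = 0.7576^3 = 0.434830
P(M+2) = 3 × 0.7576^2 × 0.2424^1 = 0.417382
P(M+4) = 3 × 0.7576^1 × 0.2424^2 = 0.133545
P(M+6) = 0.2424^3 = 0.014243
The M peak is largest (0.434830); scaling to 100 gives 100.0 : 96.0 : 30.7 : 3.3.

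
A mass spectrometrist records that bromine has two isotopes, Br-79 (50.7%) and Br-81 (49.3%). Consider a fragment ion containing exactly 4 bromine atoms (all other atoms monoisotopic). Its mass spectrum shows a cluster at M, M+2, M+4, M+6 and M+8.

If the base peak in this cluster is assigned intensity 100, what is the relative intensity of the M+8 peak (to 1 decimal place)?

Term probabilities: M 0.0661, M+2 0.2570, M+4 0.3749, M+6 0.2430, M+8 0.0591. Base peak = M+4.
P(M+4) = C(4,2) × 0.507^2 × 0.493^2 = 6 × 0.257049 × 0.243049 = 0.374853 (base)
P(M+8) = C(4,4) × 0.507^0 × 0.493^4 = 1 × 1.0000 × 0.05907282 = 0.059073
Relative intensity = 0.059073 / 0.374853 × 100 = 15.8

15.8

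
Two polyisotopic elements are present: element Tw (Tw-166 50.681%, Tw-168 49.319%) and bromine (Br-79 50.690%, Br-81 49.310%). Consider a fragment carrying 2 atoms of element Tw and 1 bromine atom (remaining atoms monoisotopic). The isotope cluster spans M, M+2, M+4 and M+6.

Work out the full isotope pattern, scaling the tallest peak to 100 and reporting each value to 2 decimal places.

Element Tw pattern (n=2): 0.25685638 : 0.49990725 : 0.24323638
Bromine pattern (n=1): 0.5069 : 0.4931
Convolve the two distributions (both contribute in 2-u steps):
  M: 0.25685638×0.5069 = 0.130200
  M+2: 0.25685638×0.4931 + 0.49990725×0.5069 = 0.380059
  M+4: 0.49990725×0.4931 + 0.24323638×0.5069 = 0.369801
  M+6: 0.24323638×0.4931 = 0.119940
Scale to base peak (0.380059) = 100: 34.26 : 100.00 : 97.30 : 31.56

34.26 : 100.00 : 97.30 : 31.56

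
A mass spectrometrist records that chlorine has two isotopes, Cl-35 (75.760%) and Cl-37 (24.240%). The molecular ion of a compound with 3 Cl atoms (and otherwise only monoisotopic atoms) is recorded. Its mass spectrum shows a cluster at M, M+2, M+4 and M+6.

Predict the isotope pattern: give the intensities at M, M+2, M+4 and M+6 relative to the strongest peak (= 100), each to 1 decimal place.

Each Cl atom is independently Cl-35 (p = 0.75760) or Cl-37 (q = 0.24240); the cluster is the binomial expansion (p + q)^3.
P(M) = 0.75760^3 = 0.434830
P(M+2) = 3 × 0.75760^2 × 0.24240^1 = 0.417382
P(M+4) = 3 × 0.75760^1 × 0.24240^2 = 0.133545
P(M+6) = 0.24240^3 = 0.014243
The M peak is largest (0.434830); scaling to 100 gives 100.0 : 96.0 : 30.7 : 3.3.

100.0 : 96.0 : 30.7 : 3.3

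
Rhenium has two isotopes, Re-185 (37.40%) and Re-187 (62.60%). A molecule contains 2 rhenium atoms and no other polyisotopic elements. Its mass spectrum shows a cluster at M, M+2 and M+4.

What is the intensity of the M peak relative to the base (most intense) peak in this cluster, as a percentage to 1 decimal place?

29.9%

Binomial terms of (0.3740 + 0.6260)^2: M 0.1399, M+2 0.4682, M+4 0.3919 → M+2 is the base peak.
P(M+2) = C(2,1) × 0.3740^1 × 0.6260^1 = 2 × 0.3740 × 0.6260 = 0.468248 (base)
P(M) = C(2,0) × 0.3740^2 × 0.6260^0 = 1 × 0.139876 × 1.0000 = 0.139876
Relative intensity = 0.139876 / 0.468248 × 100 = 29.9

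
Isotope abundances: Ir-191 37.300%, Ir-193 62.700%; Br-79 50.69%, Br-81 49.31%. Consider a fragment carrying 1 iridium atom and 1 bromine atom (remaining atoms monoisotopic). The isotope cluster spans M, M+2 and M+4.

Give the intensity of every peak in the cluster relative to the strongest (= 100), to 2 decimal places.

Iridium pattern (n=1): 0.3730 : 0.6270
Bromine pattern (n=1): 0.5069 : 0.4931
Convolve the two distributions (both contribute in 2-u steps):
  M: 0.3730×0.5069 = 0.189074
  M+2: 0.3730×0.4931 + 0.6270×0.5069 = 0.501753
  M+4: 0.6270×0.4931 = 0.309174
Scale to base peak (0.501753) = 100: 37.68 : 100.00 : 61.62

37.68 : 100.00 : 61.62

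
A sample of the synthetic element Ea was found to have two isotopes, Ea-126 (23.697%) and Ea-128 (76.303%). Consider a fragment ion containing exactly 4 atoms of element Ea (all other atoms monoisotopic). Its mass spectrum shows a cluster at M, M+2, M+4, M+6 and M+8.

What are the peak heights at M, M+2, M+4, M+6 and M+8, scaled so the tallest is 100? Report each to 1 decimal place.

Expanding (0.23697 + 0.76303)^4:
P(M) = 0.23697^4 = 0.003153
P(M+2) = 4 × 0.23697^3 × 0.76303^1 = 0.040615
P(M+4) = 6 × 0.23697^2 × 0.76303^2 = 0.196165
P(M+6) = 4 × 0.23697^1 × 0.76303^3 = 0.421093
P(M+8) = 0.76303^4 = 0.338974
The M+6 peak is largest (0.421093); scaling to 100 gives 0.7 : 9.6 : 46.6 : 100.0 : 80.5.

0.7 : 9.6 : 46.6 : 100.0 : 80.5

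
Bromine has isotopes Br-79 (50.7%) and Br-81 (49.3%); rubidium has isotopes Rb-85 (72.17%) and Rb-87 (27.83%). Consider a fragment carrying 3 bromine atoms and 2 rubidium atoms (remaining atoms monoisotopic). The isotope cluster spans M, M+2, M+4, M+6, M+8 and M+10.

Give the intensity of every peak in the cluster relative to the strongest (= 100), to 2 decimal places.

Bromine pattern (n=3): 0.13032384 : 0.38017547 : 0.36967753 : 0.11982316
Rubidium pattern (n=2): 0.52085089 : 0.40169822 : 0.07745089
Convolve the two distributions (both contribute in 2-u steps):
  M: 0.13032384×0.52085089 = 0.067879
  M+2: 0.13032384×0.40169822 + 0.38017547×0.52085089 = 0.250366
  M+4: 0.13032384×0.07745089 + 0.38017547×0.40169822 + 0.36967753×0.52085089 = 0.355356
  M+6: 0.38017547×0.07745089 + 0.36967753×0.40169822 + 0.11982316×0.52085089 = 0.240354
  M+8: 0.36967753×0.07745089 + 0.11982316×0.40169822 = 0.076765
  M+10: 0.11982316×0.07745089 = 0.009280
Scale to base peak (0.355356) = 100: 19.10 : 70.45 : 100.00 : 67.64 : 21.60 : 2.61

19.10 : 70.45 : 100.00 : 67.64 : 21.60 : 2.61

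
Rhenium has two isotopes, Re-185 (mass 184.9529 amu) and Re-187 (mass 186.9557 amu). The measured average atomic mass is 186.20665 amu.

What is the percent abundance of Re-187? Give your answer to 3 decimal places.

With x = fraction of Re-185 (so Re-187 is 1 − x):
184.9529·x + 186.9557·(1 − x) = 186.20665
(184.9529 − 186.9557)·x = 186.20665 − 186.9557
x = -0.74905 / -2.0028 = 0.37400 → 37.400% Re-185, 62.600% Re-187.

62.600%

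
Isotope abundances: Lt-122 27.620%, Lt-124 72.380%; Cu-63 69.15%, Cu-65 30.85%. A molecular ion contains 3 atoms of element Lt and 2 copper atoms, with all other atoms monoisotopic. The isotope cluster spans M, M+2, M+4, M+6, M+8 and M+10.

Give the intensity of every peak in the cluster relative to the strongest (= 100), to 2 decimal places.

2.64 : 23.07 : 73.31 : 100.00 : 53.13 : 9.44

Element Lt pattern (n=3): 0.02107031 : 0.16564838 : 0.4340923 : 0.37918901
Copper pattern (n=2): 0.47817225 : 0.4266555 : 0.09517225
Convolve the two distributions (both contribute in 2-u steps):
  M: 0.02107031×0.47817225 = 0.010075
  M+2: 0.02107031×0.4266555 + 0.16564838×0.47817225 = 0.088198
  M+4: 0.02107031×0.09517225 + 0.16564838×0.4266555 + 0.4340923×0.47817225 = 0.280251
  M+6: 0.16564838×0.09517225 + 0.4340923×0.4266555 + 0.37918901×0.47817225 = 0.382291
  M+8: 0.4340923×0.09517225 + 0.37918901×0.4266555 = 0.203097
  M+10: 0.37918901×0.09517225 = 0.036088
Scale to base peak (0.382291) = 100: 2.64 : 23.07 : 73.31 : 100.00 : 53.13 : 9.44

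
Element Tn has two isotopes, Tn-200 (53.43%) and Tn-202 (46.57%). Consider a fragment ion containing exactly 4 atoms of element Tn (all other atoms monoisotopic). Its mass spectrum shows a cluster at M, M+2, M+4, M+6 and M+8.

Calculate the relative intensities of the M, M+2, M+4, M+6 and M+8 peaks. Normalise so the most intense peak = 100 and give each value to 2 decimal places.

The 4 Tn atoms are independent, so intensities follow the terms of (0.5343 + 0.4657)^4.
P(M) = 0.5343^4 = 0.081497
P(M+2) = 4 × 0.5343^3 × 0.4657^1 = 0.284133
P(M+4) = 6 × 0.5343^2 × 0.4657^2 = 0.371479
P(M+6) = 4 × 0.5343^1 × 0.4657^3 = 0.215856
P(M+8) = 0.4657^4 = 0.047035
The M+4 peak is largest (0.371479); scaling to 100 gives 21.94 : 76.49 : 100.00 : 58.11 : 12.66.

21.94 : 76.49 : 100.00 : 58.11 : 12.66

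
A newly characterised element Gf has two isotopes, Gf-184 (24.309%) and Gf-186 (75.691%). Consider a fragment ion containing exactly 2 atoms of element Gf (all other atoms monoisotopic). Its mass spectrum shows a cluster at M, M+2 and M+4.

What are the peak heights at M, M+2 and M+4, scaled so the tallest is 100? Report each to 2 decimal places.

Each Gf atom is independently Gf-184 (p = 0.24309) or Gf-186 (q = 0.75691); the cluster is the binomial expansion (p + q)^2.
P(M) = 0.24309^2 = 0.059093
P(M+2) = 2 × 0.24309^1 × 0.75691^1 = 0.367995
P(M+4) = 0.75691^2 = 0.572913
The M+4 peak is largest (0.572913); scaling to 100 gives 10.31 : 64.23 : 100.00.

10.31 : 64.23 : 100.00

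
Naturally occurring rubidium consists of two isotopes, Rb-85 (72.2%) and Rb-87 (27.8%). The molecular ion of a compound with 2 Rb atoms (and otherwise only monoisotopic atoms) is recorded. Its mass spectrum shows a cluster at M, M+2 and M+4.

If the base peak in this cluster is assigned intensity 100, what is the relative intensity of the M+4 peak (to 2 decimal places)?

(0.722 + 0.278)^2 gives M 0.5213, M+2 0.4014, M+4 0.0773; the largest is M.
P(M) = C(2,0) × 0.722^2 × 0.278^0 = 1 × 0.521284 × 1.0000 = 0.521284 (base)
P(M+4) = C(2,2) × 0.722^0 × 0.278^2 = 1 × 1.0000 × 0.077284 = 0.077284
Relative intensity = 0.077284 / 0.521284 × 100 = 14.83

14.83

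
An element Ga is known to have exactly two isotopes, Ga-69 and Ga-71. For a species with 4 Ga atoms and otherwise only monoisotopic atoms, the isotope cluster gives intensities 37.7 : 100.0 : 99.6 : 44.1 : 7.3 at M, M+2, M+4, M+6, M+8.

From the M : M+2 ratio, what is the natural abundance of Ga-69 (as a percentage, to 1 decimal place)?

Let p = fractional abundance of Ga-69. I(M+2)/I(M) = [C(4,1)·p^3·(1−p)] / p^4 = 4·(1−p)/p = 100.0/37.7 = 2.6525
(1−p)/p = 2.6525/4 = 0.6631  ⇒  p = 1/(1 + 0.6631) = 0.6013
Ga-69: 60.1%, Ga-71: 39.9%.

60.1%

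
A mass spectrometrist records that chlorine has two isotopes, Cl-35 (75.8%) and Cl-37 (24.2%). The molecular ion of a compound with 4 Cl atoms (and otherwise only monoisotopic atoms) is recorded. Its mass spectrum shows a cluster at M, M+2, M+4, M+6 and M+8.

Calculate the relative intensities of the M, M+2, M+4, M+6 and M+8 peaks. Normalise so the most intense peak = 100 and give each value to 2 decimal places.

Expanding (0.758 + 0.242)^4:
P(M) = 0.758^4 = 0.330124
P(M+2) = 4 × 0.758^3 × 0.242^1 = 0.421583
P(M+4) = 6 × 0.758^2 × 0.242^2 = 0.201893
P(M+6) = 4 × 0.758^1 × 0.242^3 = 0.042971
P(M+8) = 0.242^4 = 0.003430
The M+2 peak is largest (0.421583); scaling to 100 gives 78.31 : 100.00 : 47.89 : 10.19 : 0.81.

78.31 : 100.00 : 47.89 : 10.19 : 0.81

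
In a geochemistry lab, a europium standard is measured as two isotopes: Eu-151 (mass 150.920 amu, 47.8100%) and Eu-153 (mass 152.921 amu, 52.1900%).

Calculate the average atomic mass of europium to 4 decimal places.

151.9643 amu

Weight each isotope mass by its fractional abundance: 0.478100 × 150.920 + 0.521900 × 152.921
= 72.15485 + 79.80947 = 151.96432 amu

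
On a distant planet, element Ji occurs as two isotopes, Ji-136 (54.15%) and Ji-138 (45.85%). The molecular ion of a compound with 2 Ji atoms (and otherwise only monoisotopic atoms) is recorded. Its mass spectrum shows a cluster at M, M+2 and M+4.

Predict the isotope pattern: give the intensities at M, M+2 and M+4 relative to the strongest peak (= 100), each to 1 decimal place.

59.1 : 100.0 : 42.3

The 2 Ji atoms are independent, so intensities follow the terms of (0.5415 + 0.4585)^2.
P(M) = 0.5415^2 = 0.293222
P(M+2) = 2 × 0.5415^1 × 0.4585^1 = 0.496555
P(M+4) = 0.4585^2 = 0.210222
The M+2 peak is largest (0.496555); scaling to 100 gives 59.1 : 100.0 : 42.3.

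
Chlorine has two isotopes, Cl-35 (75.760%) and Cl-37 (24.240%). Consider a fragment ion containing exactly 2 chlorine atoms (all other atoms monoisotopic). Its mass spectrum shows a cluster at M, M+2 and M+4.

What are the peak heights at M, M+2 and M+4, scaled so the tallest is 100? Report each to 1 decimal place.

Expanding (0.75760 + 0.24240)^2:
P(M) = 0.75760^2 = 0.573958
P(M+2) = 2 × 0.75760^1 × 0.24240^1 = 0.367284
P(M+4) = 0.24240^2 = 0.058758
The M peak is largest (0.573958); scaling to 100 gives 100.0 : 64.0 : 10.2.

100.0 : 64.0 : 10.2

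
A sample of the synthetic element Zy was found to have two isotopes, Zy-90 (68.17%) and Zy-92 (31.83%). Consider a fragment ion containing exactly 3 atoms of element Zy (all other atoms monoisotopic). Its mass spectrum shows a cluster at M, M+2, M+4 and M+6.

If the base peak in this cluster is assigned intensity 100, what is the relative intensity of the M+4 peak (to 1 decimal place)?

Binomial terms of (0.6817 + 0.3183)^3: M 0.3168, M+2 0.4438, M+4 0.2072, M+6 0.0322 → M+2 is the base peak.
P(M+2) = C(3,1) × 0.6817^2 × 0.3183^1 = 3 × 0.46471489 × 0.3183 = 0.443756 (base)
P(M+4) = C(3,2) × 0.6817^1 × 0.3183^2 = 3 × 0.6817 × 0.10131489 = 0.207199
Relative intensity = 0.207199 / 0.443756 × 100 = 46.7

46.7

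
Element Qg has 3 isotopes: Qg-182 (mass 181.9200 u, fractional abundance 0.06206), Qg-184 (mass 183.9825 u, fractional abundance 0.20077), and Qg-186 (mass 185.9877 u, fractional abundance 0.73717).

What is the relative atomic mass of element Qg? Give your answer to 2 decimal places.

185.33 u

Weight each isotope mass by its fractional abundance: 0.06206 × 181.9200 + 0.20077 × 183.9825 + 0.73717 × 185.9877
= 11.28996 + 36.93817 + 137.10455 = 185.33268 u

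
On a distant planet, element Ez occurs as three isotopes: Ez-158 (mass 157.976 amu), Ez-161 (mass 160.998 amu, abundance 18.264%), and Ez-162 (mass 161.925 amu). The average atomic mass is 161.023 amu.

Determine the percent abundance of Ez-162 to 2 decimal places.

The remaining 81.736% is split between Ez-158 (fraction x) and Ez-162 (fraction 0.81736 − x).
Substituting: 157.976x + 161.925(0.81736 − x) = 131.61832528
(157.976 − 161.925)x = -0.73269272  ⇒  x = 0.18554, y = 0.63182
Ez-158: 18.55%, Ez-162: 63.18%.

63.18%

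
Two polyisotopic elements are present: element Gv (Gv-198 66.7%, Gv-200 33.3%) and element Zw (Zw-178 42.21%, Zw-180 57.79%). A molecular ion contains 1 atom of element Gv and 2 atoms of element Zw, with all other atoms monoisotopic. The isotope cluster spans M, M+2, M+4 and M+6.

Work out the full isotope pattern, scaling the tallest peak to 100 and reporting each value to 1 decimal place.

Element Gv pattern (n=1): 0.6670 : 0.3330
Element Zw pattern (n=2): 0.17816841 : 0.48786318 : 0.33396841
Convolve the two distributions (both contribute in 2-u steps):
  M: 0.6670×0.17816841 = 0.118838
  M+2: 0.6670×0.48786318 + 0.3330×0.17816841 = 0.384735
  M+4: 0.6670×0.33396841 + 0.3330×0.48786318 = 0.385215
  M+6: 0.3330×0.33396841 = 0.111211
Scale to base peak (0.385215) = 100: 30.8 : 99.9 : 100.0 : 28.9

30.8 : 99.9 : 100.0 : 28.9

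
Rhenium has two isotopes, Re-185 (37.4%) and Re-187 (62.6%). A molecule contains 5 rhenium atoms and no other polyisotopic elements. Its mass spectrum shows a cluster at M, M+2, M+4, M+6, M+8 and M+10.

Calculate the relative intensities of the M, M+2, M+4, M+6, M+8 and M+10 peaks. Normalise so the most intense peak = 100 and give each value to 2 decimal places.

2.13 : 17.85 : 59.74 : 100.00 : 83.69 : 28.02

Each Re atom is independently Re-185 (p = 0.374) or Re-187 (q = 0.626); the cluster is the binomial expansion (p + q)^5.
P(M) = 0.374^5 = 0.007317
P(M+2) = 5 × 0.374^4 × 0.626^1 = 0.061239
P(M+4) = 10 × 0.374^3 × 0.626^2 = 0.205005
P(M+6) = 10 × 0.374^2 × 0.626^3 = 0.343136
P(M+8) = 5 × 0.374^1 × 0.626^4 = 0.287170
P(M+10) = 0.626^5 = 0.096133
The M+6 peak is largest (0.343136); scaling to 100 gives 2.13 : 17.85 : 59.74 : 100.00 : 83.69 : 28.02.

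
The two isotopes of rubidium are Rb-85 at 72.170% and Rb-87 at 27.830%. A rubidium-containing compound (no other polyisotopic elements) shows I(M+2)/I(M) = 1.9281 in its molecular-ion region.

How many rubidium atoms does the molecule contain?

For n independent Rb atoms, I(M+2)/I(M) = n · (abundance Rb-87) / (abundance Rb-85) = n · 0.27830/0.72170.
n = 1.9281 × 0.72170/0.27830 = 5.00 ≈ 5

5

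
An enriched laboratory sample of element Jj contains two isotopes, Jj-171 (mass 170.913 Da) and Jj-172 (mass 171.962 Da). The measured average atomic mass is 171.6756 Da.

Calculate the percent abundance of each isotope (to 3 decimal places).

Jj-171: 27.302%, Jj-172: 72.698%

Let x be the fractional abundance of Jj-171; then Jj-172 has abundance 1 − x.
170.913·x + 171.962·(1 − x) = 171.6756
(170.913 − 171.962)·x = 171.6756 − 171.962
x = -0.2864 / -1.049 = 0.27302 → 27.302% Jj-171, 72.698% Jj-172.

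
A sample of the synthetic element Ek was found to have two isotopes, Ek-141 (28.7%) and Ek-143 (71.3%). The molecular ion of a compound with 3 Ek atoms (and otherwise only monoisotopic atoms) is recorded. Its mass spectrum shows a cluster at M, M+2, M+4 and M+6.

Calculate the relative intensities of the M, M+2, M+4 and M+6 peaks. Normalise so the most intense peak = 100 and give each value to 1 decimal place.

Expanding (0.287 + 0.713)^3:
P(M) = 0.287^3 = 0.023640
P(M+2) = 3 × 0.287^2 × 0.713^1 = 0.176187
P(M+4) = 3 × 0.287^1 × 0.713^2 = 0.437706
P(M+6) = 0.713^3 = 0.362467
The M+4 peak is largest (0.437706); scaling to 100 gives 5.4 : 40.3 : 100.0 : 82.8.

5.4 : 40.3 : 100.0 : 82.8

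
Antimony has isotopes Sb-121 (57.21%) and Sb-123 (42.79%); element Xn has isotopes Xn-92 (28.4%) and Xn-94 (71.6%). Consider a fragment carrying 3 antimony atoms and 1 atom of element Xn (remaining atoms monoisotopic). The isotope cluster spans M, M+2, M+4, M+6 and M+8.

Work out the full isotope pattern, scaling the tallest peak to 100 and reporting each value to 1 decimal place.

Antimony pattern (n=3): 0.18724742 : 0.42015297 : 0.3142518 : 0.07834781
Element Xn pattern (n=1): 0.2840 : 0.7160
Convolve the two distributions (both contribute in 2-u steps):
  M: 0.18724742×0.2840 = 0.053178
  M+2: 0.18724742×0.7160 + 0.42015297×0.2840 = 0.253393
  M+4: 0.42015297×0.7160 + 0.3142518×0.2840 = 0.390077
  M+6: 0.3142518×0.7160 + 0.07834781×0.2840 = 0.247255
  M+8: 0.07834781×0.7160 = 0.056097
Scale to base peak (0.390077) = 100: 13.6 : 65.0 : 100.0 : 63.4 : 14.4

13.6 : 65.0 : 100.0 : 63.4 : 14.4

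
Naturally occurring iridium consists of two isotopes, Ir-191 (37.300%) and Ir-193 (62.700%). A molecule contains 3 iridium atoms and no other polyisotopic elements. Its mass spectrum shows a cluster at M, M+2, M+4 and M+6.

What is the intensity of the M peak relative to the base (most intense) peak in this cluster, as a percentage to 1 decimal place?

Term probabilities: M 0.0519, M+2 0.2617, M+4 0.4399, M+6 0.2465. Base peak = M+4.
P(M+4) = C(3,2) × 0.37300^1 × 0.62700^2 = 3 × 0.3730 × 0.393129 = 0.439911 (base)
P(M) = C(3,0) × 0.37300^3 × 0.62700^0 = 1 × 0.05189512 × 1.0000 = 0.051895
Relative intensity = 0.051895 / 0.439911 × 100 = 11.8

11.8%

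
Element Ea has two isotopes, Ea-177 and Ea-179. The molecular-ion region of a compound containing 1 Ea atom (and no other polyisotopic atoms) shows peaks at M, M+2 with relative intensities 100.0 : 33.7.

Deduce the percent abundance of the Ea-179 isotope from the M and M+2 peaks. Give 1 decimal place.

Write p for the Ea-177 fraction. I(M+2)/I(M) = [C(1,1)·p^0·(1−p)] / p^1 = 1·(1−p)/p = 33.7/100.0 = 0.3370
(1−p)/p = 0.3370/1 = 0.3370  ⇒  p = 1/(1 + 0.3370) = 0.7479
Ea-177: 74.8%, Ea-179: 25.2%.

25.2%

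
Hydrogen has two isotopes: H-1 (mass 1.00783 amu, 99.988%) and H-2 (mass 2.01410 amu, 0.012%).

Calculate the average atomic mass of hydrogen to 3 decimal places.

Ar = Σ fᵢ·mᵢ = 0.99988 × 1.00783 + 0.00012 × 2.01410
= 1.007709 + 0.000242 = 1.007951 amu

1.008 amu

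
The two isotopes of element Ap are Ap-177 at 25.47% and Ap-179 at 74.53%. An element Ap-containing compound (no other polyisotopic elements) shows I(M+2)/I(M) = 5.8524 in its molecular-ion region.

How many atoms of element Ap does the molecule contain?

2

For n independent Ap atoms, I(M+2)/I(M) = n · (abundance Ap-179) / (abundance Ap-177) = n · 0.7453/0.2547.
n = 5.8524 × 0.2547/0.7453 = 2.00 ≈ 2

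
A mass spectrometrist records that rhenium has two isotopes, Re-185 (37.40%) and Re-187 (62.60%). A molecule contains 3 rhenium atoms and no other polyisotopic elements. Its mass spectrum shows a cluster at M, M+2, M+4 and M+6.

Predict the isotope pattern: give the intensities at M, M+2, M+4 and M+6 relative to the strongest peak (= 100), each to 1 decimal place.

11.9 : 59.7 : 100.0 : 55.8

Each Re atom is independently Re-185 (p = 0.3740) or Re-187 (q = 0.6260); the cluster is the binomial expansion (p + q)^3.
P(M) = 0.3740^3 = 0.052314
P(M+2) = 3 × 0.3740^2 × 0.6260^1 = 0.262687
P(M+4) = 3 × 0.3740^1 × 0.6260^2 = 0.439685
P(M+6) = 0.6260^3 = 0.245314
The M+4 peak is largest (0.439685); scaling to 100 gives 11.9 : 59.7 : 100.0 : 55.8.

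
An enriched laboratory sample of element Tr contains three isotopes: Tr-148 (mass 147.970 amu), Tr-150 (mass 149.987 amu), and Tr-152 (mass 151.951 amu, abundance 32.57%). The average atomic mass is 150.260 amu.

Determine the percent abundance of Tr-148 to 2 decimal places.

The remaining 67.43% is split between Tr-148 (fraction x) and Tr-150 (fraction 0.6743 − x).
Substituting: 147.970x + 149.987(0.6743 − x) = 100.7695593
(147.970 − 149.987)x = -0.3666748  ⇒  x = 0.18179, y = 0.49251
Tr-148: 18.18%, Tr-150: 49.25%.

18.18%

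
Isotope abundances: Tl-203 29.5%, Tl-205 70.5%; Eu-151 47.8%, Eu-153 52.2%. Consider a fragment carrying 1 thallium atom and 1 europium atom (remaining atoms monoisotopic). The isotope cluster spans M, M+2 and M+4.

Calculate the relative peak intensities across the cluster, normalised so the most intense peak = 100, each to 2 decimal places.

28.72 : 100.00 : 74.95

Thallium pattern (n=1): 0.2950 : 0.7050
Europium pattern (n=1): 0.4780 : 0.5220
Convolve the two distributions (both contribute in 2-u steps):
  M: 0.2950×0.4780 = 0.141010
  M+2: 0.2950×0.5220 + 0.7050×0.4780 = 0.490980
  M+4: 0.7050×0.5220 = 0.368010
Scale to base peak (0.490980) = 100: 28.72 : 100.00 : 74.95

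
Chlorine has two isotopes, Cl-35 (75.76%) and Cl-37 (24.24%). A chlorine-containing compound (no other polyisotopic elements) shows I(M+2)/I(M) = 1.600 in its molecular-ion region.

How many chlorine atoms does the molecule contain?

The M+2/M ratio from n Cl atoms is n · q/p = n · 0.2424/0.7576.
n = 1.600 × 0.7576/0.2424 = 5.00 ≈ 5

5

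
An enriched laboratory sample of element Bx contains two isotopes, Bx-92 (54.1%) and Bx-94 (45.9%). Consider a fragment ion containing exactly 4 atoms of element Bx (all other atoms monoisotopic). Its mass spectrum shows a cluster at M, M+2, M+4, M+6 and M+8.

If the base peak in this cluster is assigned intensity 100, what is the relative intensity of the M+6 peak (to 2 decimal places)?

56.56

(0.541 + 0.459)^4 gives M 0.0857, M+2 0.2907, M+4 0.3700, M+6 0.2093, M+8 0.0444; the largest is M+4.
P(M+4) = C(4,2) × 0.541^2 × 0.459^2 = 6 × 0.292681 × 0.210681 = 0.369974 (base)
P(M+6) = C(4,3) × 0.541^1 × 0.459^3 = 4 × 0.5410 × 0.09670258 = 0.209264
Relative intensity = 0.209264 / 0.369974 × 100 = 56.56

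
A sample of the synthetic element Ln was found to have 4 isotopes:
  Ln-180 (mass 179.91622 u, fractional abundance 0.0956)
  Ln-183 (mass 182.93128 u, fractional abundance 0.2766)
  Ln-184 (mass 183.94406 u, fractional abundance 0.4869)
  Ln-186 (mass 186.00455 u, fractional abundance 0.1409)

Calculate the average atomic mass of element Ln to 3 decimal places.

183.569 u

Ar = Σ fᵢ·mᵢ = 0.0956 × 179.91622 + 0.2766 × 182.93128 + 0.4869 × 183.94406 + 0.1409 × 186.00455
= 17.199991 + 50.598792 + 89.562363 + 26.208041 = 183.569187 u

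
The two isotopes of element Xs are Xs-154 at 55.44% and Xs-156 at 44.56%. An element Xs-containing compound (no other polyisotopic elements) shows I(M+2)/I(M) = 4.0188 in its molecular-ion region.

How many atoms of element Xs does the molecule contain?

5

The M+2/M ratio from n Xs atoms is n · q/p = n · 0.4456/0.5544.
n = 4.0188 × 0.5544/0.4456 = 5.00 ≈ 5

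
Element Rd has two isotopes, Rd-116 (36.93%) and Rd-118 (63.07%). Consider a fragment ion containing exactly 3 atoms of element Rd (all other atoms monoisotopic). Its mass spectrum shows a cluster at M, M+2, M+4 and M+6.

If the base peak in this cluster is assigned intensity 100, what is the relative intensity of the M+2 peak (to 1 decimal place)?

Binomial terms of (0.3693 + 0.6307)^3: M 0.0504, M+2 0.2580, M+4 0.4407, M+6 0.2509 → M+4 is the base peak.
P(M+4) = C(3,2) × 0.3693^1 × 0.6307^2 = 3 × 0.3693 × 0.39778249 = 0.440703 (base)
P(M+2) = C(3,1) × 0.3693^2 × 0.6307^1 = 3 × 0.13638249 × 0.6307 = 0.258049
Relative intensity = 0.258049 / 0.440703 × 100 = 58.6

58.6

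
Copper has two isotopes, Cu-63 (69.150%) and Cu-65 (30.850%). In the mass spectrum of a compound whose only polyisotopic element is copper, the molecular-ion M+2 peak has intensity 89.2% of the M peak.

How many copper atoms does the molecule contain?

2

With n Cu atoms, P(M+2)/P(M) = C(n,1)·p^(n−1)q / p^n = n·q/p = n · 0.30850/0.69150.
n = 0.892 × 0.69150/0.30850 = 2.00 ≈ 2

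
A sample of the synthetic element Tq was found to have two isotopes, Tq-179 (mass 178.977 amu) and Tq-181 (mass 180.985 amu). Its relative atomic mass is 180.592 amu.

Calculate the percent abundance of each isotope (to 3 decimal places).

Tq-179: 19.572%, Tq-181: 80.428%

Let x be the fractional abundance of Tq-179; then Tq-181 has abundance 1 − x.
178.977·x + 180.985·(1 − x) = 180.592
(178.977 − 180.985)·x = 180.592 − 180.985
x = -0.393 / -2.008 = 0.19572 → 19.572% Tq-179, 80.428% Tq-181.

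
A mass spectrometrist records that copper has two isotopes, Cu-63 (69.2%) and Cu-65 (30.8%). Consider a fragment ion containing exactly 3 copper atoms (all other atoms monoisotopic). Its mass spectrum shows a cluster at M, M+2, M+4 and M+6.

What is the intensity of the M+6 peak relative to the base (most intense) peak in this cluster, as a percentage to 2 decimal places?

Binomial terms of (0.692 + 0.308)^3: M 0.3314, M+2 0.4425, M+4 0.1969, M+6 0.0292 → M+2 is the base peak.
P(M+2) = C(3,1) × 0.692^2 × 0.308^1 = 3 × 0.478864 × 0.3080 = 0.442470 (base)
P(M+6) = C(3,3) × 0.692^0 × 0.308^3 = 1 × 1.0000 × 0.02921811 = 0.029218
Relative intensity = 0.029218 / 0.442470 × 100 = 6.60

6.60%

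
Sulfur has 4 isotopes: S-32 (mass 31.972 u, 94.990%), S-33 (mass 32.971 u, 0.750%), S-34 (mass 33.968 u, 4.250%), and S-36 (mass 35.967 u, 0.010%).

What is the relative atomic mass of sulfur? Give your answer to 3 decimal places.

Weight each isotope mass by its fractional abundance: 0.94990 × 31.972 + 0.00750 × 32.971 + 0.04250 × 33.968 + 0.00010 × 35.967
= 30.3702 + 0.2473 + 1.4436 + 0.0036 = 32.0647 u

32.065 u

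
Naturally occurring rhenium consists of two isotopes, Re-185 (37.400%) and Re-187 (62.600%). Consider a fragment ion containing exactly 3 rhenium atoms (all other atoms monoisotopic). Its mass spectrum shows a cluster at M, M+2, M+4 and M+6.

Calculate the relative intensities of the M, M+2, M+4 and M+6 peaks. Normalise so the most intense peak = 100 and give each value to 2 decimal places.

11.90 : 59.74 : 100.00 : 55.79

The 3 Re atoms are independent, so intensities follow the terms of (0.37400 + 0.62600)^3.
P(M) = 0.37400^3 = 0.052314
P(M+2) = 3 × 0.37400^2 × 0.62600^1 = 0.262687
P(M+4) = 3 × 0.37400^1 × 0.62600^2 = 0.439685
P(M+6) = 0.62600^3 = 0.245314
The M+4 peak is largest (0.439685); scaling to 100 gives 11.90 : 59.74 : 100.00 : 55.79.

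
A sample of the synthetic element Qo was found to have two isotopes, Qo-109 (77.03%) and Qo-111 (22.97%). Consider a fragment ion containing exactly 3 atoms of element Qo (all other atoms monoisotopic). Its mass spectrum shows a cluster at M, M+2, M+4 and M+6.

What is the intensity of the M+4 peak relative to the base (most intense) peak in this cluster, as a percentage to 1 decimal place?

Binomial terms of (0.7703 + 0.2297)^3: M 0.4571, M+2 0.4089, M+4 0.1219, M+6 0.0121 → M is the base peak.
P(M) = C(3,0) × 0.7703^3 × 0.2297^0 = 1 × 0.45706682 × 1.0000 = 0.457067 (base)
P(M+4) = C(3,2) × 0.7703^1 × 0.2297^2 = 3 × 0.7703 × 0.05276209 = 0.121928
Relative intensity = 0.121928 / 0.457067 × 100 = 26.7

26.7%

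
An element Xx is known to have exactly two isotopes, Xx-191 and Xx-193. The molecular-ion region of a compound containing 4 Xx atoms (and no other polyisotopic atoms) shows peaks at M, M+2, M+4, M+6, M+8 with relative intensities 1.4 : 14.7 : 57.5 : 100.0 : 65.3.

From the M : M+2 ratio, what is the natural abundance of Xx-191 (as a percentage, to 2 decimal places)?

If p is the fraction of Xx that is Xx-191, then I(M+2)/I(M) = [C(4,1)·p^3·(1−p)] / p^4 = 4·(1−p)/p = 14.7/1.4 = 10.5000
(1−p)/p = 10.5000/4 = 2.6250  ⇒  p = 1/(1 + 2.6250) = 0.2759
Xx-191: 27.59%, Xx-193: 72.41%.

27.59%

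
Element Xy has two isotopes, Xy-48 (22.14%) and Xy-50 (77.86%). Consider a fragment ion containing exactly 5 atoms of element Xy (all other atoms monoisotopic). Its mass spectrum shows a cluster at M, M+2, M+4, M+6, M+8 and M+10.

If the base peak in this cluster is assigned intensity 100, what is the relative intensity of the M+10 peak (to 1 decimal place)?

(0.2214 + 0.7786)^5 gives M 0.0005, M+2 0.0094, M+4 0.0658, M+6 0.2314, M+8 0.4068, M+10 0.2861; the largest is M+8.
P(M+8) = C(5,4) × 0.2214^1 × 0.7786^4 = 5 × 0.2214 × 0.36750022 = 0.406823 (base)
P(M+10) = C(5,5) × 0.2214^0 × 0.7786^5 = 1 × 1.0000 × 0.28613567 = 0.286136
Relative intensity = 0.286136 / 0.406823 × 100 = 70.3

70.3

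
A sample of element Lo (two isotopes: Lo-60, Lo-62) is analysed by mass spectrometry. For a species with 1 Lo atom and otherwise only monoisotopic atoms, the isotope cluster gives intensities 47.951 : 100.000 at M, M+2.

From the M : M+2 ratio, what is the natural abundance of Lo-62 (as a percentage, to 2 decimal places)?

If p is the fraction of Lo that is Lo-60, then I(M+2)/I(M) = [C(1,1)·p^0·(1−p)] / p^1 = 1·(1−p)/p = 100.000/47.951 = 2.0855
(1−p)/p = 2.0855/1 = 2.0855  ⇒  p = 1/(1 + 2.0855) = 0.3241
Lo-60: 32.41%, Lo-62: 67.59%.

67.59%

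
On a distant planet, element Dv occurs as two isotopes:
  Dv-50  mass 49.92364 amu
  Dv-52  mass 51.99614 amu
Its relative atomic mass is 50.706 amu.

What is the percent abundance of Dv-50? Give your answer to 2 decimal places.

62.25%

With x = fraction of Dv-50 (so Dv-52 is 1 − x):
49.92364·x + 51.99614·(1 − x) = 50.706
(49.92364 − 51.99614)·x = 50.706 − 51.99614
x = -1.29014 / -2.07250 = 0.62250 → 62.25% Dv-50, 37.75% Dv-52.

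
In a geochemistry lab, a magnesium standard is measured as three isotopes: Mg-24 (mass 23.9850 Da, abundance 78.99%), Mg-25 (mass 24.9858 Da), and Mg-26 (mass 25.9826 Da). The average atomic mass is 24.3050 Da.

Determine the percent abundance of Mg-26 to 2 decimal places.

11.01%

The remaining 21.01% is split between Mg-25 (fraction x) and Mg-26 (fraction 0.2101 − x).
Substituting: 24.9858x + 25.9826(0.2101 − x) = 5.3592485
(24.9858 − 25.9826)x = -0.09969576  ⇒  x = 0.10002, y = 0.11008
Mg-25: 10.00%, Mg-26: 11.01%.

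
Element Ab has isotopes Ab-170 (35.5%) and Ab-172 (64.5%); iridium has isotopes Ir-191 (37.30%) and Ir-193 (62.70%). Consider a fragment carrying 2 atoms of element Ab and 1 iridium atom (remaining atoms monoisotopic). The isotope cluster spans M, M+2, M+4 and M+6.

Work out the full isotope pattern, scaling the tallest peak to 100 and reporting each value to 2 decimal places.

10.63 : 56.48 : 100.00 : 58.97

Element Ab pattern (n=2): 0.126025 : 0.45795 : 0.416025
Iridium pattern (n=1): 0.3730 : 0.6270
Convolve the two distributions (both contribute in 2-u steps):
  M: 0.126025×0.3730 = 0.047007
  M+2: 0.126025×0.6270 + 0.45795×0.3730 = 0.249833
  M+4: 0.45795×0.6270 + 0.416025×0.3730 = 0.442312
  M+6: 0.416025×0.6270 = 0.260848
Scale to base peak (0.442312) = 100: 10.63 : 56.48 : 100.00 : 58.97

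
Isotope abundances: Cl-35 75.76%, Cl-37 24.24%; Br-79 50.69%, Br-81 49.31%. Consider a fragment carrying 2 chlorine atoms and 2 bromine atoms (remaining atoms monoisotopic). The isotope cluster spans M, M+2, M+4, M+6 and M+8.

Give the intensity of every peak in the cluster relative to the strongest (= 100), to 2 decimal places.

38.68 : 100.00 : 88.71 : 31.12 : 3.75

Chlorine pattern (n=2): 0.57395776 : 0.36728448 : 0.05875776
Bromine pattern (n=2): 0.25694761 : 0.49990478 : 0.24314761
Convolve the two distributions (both contribute in 2-u steps):
  M: 0.57395776×0.25694761 = 0.147477
  M+2: 0.57395776×0.49990478 + 0.36728448×0.25694761 = 0.381297
  M+4: 0.57395776×0.24314761 + 0.36728448×0.49990478 + 0.05875776×0.25694761 = 0.338261
  M+6: 0.36728448×0.24314761 + 0.05875776×0.49990478 = 0.118678
  M+8: 0.05875776×0.24314761 = 0.014287
Scale to base peak (0.381297) = 100: 38.68 : 100.00 : 88.71 : 31.12 : 3.75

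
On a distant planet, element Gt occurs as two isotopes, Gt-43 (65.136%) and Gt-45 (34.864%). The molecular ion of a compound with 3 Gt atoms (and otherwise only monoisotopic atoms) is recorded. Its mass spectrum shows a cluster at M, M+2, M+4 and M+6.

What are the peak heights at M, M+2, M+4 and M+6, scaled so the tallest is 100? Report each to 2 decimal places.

The 3 Gt atoms are independent, so intensities follow the terms of (0.65136 + 0.34864)^3.
P(M) = 0.65136^3 = 0.276352
P(M+2) = 3 × 0.65136^2 × 0.34864^1 = 0.443752
P(M+4) = 3 × 0.65136^1 × 0.34864^2 = 0.237518
P(M+6) = 0.34864^3 = 0.042377
The M+2 peak is largest (0.443752); scaling to 100 gives 62.28 : 100.00 : 53.52 : 9.55.

62.28 : 100.00 : 53.52 : 9.55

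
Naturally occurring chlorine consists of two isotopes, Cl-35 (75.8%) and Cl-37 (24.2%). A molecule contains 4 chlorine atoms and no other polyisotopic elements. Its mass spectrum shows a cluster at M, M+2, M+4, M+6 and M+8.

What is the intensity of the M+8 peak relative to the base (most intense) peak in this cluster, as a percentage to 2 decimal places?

0.81%

Term probabilities: M 0.3301, M+2 0.4216, M+4 0.2019, M+6 0.0430, M+8 0.0034. Base peak = M+2.
P(M+2) = C(4,1) × 0.758^3 × 0.242^1 = 4 × 0.43551951 × 0.2420 = 0.421583 (base)
P(M+8) = C(4,4) × 0.758^0 × 0.242^4 = 1 × 1.0000 × 0.00342974 = 0.003430
Relative intensity = 0.003430 / 0.421583 × 100 = 0.81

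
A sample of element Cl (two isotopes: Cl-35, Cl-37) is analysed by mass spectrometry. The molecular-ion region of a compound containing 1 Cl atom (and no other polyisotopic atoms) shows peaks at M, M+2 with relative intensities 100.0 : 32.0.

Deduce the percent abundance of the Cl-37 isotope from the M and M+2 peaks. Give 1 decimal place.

24.2%

If p is the fraction of Cl that is Cl-35, then I(M+2)/I(M) = [C(1,1)·p^0·(1−p)] / p^1 = 1·(1−p)/p = 32.0/100.0 = 0.3200
(1−p)/p = 0.3200/1 = 0.3200  ⇒  p = 1/(1 + 0.3200) = 0.7576
Cl-35: 75.8%, Cl-37: 24.2%.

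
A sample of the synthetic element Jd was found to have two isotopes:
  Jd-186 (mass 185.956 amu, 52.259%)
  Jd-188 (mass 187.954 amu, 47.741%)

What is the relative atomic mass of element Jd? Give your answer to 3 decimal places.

186.910 amu

The abundance-weighted mean is 0.52259 × 185.956 + 0.47741 × 187.954
= 97.1787 + 89.7311 = 186.9098 amu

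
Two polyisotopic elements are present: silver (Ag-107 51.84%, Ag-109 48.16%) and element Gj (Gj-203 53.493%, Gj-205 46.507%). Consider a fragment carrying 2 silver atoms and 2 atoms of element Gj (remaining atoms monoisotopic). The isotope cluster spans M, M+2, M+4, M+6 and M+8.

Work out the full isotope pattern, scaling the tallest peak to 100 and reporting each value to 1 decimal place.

Silver pattern (n=2): 0.26873856 : 0.49932288 : 0.23193856
Element Gj pattern (n=2): 0.2861501 : 0.49755979 : 0.2162901
Convolve the two distributions (both contribute in 2-u steps):
  M: 0.26873856×0.2861501 = 0.076900
  M+2: 0.26873856×0.49755979 + 0.49932288×0.2861501 = 0.276595
  M+4: 0.26873856×0.2162901 + 0.49932288×0.49755979 + 0.23193856×0.2861501 = 0.372938
  M+6: 0.49932288×0.2162901 + 0.23193856×0.49755979 = 0.223402
  M+8: 0.23193856×0.2162901 = 0.050166
Scale to base peak (0.372938) = 100: 20.6 : 74.2 : 100.0 : 59.9 : 13.5

20.6 : 74.2 : 100.0 : 59.9 : 13.5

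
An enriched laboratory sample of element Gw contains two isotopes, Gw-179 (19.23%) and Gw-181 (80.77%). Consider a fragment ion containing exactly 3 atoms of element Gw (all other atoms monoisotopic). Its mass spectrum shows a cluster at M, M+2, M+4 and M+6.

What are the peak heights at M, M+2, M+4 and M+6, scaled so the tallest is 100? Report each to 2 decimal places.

The 3 Gw atoms are independent, so intensities follow the terms of (0.1923 + 0.8077)^3.
P(M) = 0.1923^3 = 0.007111
P(M+2) = 3 × 0.1923^2 × 0.8077^1 = 0.089605
P(M+4) = 3 × 0.1923^1 × 0.8077^2 = 0.376358
P(M+6) = 0.8077^3 = 0.526927
The M+6 peak is largest (0.526927); scaling to 100 gives 1.35 : 17.01 : 71.43 : 100.00.

1.35 : 17.01 : 71.43 : 100.00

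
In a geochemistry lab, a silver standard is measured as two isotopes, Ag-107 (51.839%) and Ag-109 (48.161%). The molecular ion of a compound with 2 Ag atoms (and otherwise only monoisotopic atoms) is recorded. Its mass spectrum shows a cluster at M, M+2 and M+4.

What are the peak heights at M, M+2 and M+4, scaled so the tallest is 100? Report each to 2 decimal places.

The 2 Ag atoms are independent, so intensities follow the terms of (0.51839 + 0.48161)^2.
P(M) = 0.51839^2 = 0.268728
P(M+2) = 2 × 0.51839^1 × 0.48161^1 = 0.499324
P(M+4) = 0.48161^2 = 0.231948
The M+2 peak is largest (0.499324); scaling to 100 gives 53.82 : 100.00 : 46.45.

53.82 : 100.00 : 46.45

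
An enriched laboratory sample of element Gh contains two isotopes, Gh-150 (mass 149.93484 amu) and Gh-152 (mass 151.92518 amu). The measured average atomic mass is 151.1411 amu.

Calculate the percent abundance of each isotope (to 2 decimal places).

Gh-150: 39.39%, Gh-152: 60.61%

With x = fraction of Gh-150 (so Gh-152 is 1 − x):
149.93484·x + 151.92518·(1 − x) = 151.1411
(149.93484 − 151.92518)·x = 151.1411 − 151.92518
x = -0.78408 / -1.99034 = 0.39394 → 39.39% Gh-150, 60.61% Gh-152.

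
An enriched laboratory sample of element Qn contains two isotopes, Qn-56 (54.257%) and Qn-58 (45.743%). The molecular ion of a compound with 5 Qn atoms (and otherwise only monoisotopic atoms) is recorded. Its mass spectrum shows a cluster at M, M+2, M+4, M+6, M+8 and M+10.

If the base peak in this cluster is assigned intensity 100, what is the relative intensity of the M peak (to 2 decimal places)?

Binomial terms of (0.54257 + 0.45743)^5: M 0.0470, M+2 0.1982, M+4 0.3342, M+6 0.2818, M+8 0.1188, M+10 0.0200 → M+4 is the base peak.
P(M+4) = C(5,2) × 0.54257^3 × 0.45743^2 = 10 × 0.15972295 × 0.2092422 = 0.334208 (base)
P(M) = C(5,0) × 0.54257^5 × 0.45743^0 = 1 × 0.0470196 × 1.0000 = 0.047020
Relative intensity = 0.047020 / 0.334208 × 100 = 14.07

14.07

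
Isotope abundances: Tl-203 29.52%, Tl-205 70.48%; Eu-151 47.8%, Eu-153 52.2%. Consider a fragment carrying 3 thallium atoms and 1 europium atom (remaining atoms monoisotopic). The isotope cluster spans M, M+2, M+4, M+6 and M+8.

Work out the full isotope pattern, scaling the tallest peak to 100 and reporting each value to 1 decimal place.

Thallium pattern (n=3): 0.02572463 : 0.18425524 : 0.43991564 : 0.35010449
Europium pattern (n=1): 0.4780 : 0.5220
Convolve the two distributions (both contribute in 2-u steps):
  M: 0.02572463×0.4780 = 0.012296
  M+2: 0.02572463×0.5220 + 0.18425524×0.4780 = 0.101502
  M+4: 0.18425524×0.5220 + 0.43991564×0.4780 = 0.306461
  M+6: 0.43991564×0.5220 + 0.35010449×0.4780 = 0.396986
  M+8: 0.35010449×0.5220 = 0.182755
Scale to base peak (0.396986) = 100: 3.1 : 25.6 : 77.2 : 100.0 : 46.0

3.1 : 25.6 : 77.2 : 100.0 : 46.0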